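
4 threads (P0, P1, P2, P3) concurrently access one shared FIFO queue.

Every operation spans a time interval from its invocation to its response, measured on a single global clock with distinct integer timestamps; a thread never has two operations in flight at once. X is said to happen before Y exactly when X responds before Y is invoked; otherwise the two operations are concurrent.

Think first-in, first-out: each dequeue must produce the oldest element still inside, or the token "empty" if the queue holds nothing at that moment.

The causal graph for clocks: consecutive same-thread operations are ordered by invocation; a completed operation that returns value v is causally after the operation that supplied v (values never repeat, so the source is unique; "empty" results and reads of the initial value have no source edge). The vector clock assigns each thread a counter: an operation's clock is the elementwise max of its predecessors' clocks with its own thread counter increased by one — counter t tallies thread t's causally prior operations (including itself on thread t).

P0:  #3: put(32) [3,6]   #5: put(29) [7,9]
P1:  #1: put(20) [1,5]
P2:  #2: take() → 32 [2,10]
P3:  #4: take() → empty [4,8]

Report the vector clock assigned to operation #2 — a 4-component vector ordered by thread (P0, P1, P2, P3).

(1, 0, 1, 0)

#4 (invocation 4): nothing precedes it; P3's component alone gives (0, 0, 0, 1)
#1 (invocation 1): nothing precedes it; P1's component alone gives (0, 1, 0, 0)
#3 (invocation 3): nothing precedes it; P0's component alone gives (1, 0, 0, 0)
#2, invoked 2, takes VC(#3)=(1, 0, 0, 0) under max, adds 1 for P2 → (1, 0, 1, 0)
#5, invoked 7, takes VC(#3)=(1, 0, 0, 0) under max, adds 1 for P0 → (2, 0, 0, 0)
target: VC(#2) = (1, 0, 1, 0)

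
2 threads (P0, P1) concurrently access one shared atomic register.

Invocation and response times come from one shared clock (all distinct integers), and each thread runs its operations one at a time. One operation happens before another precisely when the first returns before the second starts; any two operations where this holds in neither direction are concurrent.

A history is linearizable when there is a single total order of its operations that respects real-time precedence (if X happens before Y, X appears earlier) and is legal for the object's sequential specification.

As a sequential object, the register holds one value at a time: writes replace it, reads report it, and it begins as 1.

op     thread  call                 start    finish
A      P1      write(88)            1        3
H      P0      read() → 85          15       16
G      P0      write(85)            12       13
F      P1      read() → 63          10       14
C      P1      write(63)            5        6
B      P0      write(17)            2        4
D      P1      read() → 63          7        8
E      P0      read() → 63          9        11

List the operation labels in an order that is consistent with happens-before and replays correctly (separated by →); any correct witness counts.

1. A write(88), leaving value 88
2. B write(17), leaving value 17
3. C write(63), leaving value 63
4. D read() → 63, leaving value 63
5. E read() → 63, leaving value 63
6. F read() → 63, leaving value 63
7. G write(85), leaving value 85
8. H read() → 85, leaving value 85

A → B → C → D → E → F → G → H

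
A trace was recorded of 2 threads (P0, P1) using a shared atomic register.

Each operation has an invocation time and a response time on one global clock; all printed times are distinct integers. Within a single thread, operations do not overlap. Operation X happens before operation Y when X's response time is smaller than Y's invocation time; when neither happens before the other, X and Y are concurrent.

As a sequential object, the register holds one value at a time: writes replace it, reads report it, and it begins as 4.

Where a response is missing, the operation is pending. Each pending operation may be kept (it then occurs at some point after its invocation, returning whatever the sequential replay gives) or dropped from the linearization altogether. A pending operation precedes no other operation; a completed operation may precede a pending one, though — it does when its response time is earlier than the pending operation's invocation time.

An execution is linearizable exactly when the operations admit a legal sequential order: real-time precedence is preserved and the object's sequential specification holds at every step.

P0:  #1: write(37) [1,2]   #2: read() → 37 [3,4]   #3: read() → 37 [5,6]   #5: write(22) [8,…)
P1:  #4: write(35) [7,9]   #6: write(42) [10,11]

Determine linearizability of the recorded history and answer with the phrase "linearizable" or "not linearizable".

linearizable

witness order: #1, #2, #3, #4, #5, #6
step 1: #1 write(37) — value 37
step 2: #2 read() → 37 — value 37
step 3: #3 read() → 37 — value 37
step 4: #4 write(35) — value 35
step 5: #5 write(22) (pending, included) — value 22
step 6: #6 write(42) — value 42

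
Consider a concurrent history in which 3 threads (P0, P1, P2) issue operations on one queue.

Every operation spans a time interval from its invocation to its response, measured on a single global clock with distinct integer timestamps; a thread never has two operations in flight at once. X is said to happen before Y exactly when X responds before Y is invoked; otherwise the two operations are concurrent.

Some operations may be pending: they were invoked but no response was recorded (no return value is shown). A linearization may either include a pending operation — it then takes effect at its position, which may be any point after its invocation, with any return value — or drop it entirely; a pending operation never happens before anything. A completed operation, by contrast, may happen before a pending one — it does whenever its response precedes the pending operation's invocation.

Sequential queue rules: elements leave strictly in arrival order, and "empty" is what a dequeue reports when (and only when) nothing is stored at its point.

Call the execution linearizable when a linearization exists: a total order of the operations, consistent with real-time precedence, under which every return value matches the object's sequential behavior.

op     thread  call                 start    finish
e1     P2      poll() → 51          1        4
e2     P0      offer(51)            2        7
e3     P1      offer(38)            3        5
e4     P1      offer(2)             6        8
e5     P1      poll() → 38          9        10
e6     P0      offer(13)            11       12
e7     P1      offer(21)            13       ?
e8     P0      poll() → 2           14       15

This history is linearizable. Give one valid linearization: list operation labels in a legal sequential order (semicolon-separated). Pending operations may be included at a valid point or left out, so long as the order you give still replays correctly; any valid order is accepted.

e2; e1; e3; e4; e5; e6; e7; e8

after step 1 (e2 offer(51)): queue <51>
after step 2 (e1 poll() → 51): queue <>
after step 3 (e3 offer(38)): queue <38>
after step 4 (e4 offer(2)): queue <38,2>
after step 5 (e5 poll() → 38): queue <2>
after step 6 (e6 offer(13)): queue <2,13>
after step 7 (e7 offer(21) (pending, included)): queue <2,13,21>
after step 8 (e8 poll() → 2): queue <13,21>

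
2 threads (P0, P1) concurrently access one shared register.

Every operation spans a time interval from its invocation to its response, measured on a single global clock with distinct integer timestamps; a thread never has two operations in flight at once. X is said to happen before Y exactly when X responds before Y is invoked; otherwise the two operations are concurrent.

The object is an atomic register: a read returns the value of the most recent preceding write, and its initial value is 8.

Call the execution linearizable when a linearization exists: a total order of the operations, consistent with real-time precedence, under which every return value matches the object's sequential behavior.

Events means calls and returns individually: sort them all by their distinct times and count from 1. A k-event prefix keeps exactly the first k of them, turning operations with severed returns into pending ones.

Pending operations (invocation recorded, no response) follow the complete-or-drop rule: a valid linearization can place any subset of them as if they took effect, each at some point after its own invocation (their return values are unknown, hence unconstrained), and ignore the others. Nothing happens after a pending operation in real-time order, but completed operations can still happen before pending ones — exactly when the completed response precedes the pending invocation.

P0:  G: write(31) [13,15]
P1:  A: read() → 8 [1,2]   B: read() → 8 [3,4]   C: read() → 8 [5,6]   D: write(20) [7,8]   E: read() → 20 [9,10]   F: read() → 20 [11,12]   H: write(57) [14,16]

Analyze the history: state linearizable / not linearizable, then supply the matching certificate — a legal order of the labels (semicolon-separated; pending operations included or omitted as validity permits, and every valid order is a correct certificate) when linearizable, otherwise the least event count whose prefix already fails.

1. A read() → 8, leaving value 8
2. B read() → 8, leaving value 8
3. C read() → 8, leaving value 8
4. D write(20), leaving value 20
5. E read() → 20, leaving value 20
6. F read() → 20, leaving value 20
7. G write(31), leaving value 31
8. H write(57), leaving value 57

linearizable — witness: A; B; C; D; E; F; G; H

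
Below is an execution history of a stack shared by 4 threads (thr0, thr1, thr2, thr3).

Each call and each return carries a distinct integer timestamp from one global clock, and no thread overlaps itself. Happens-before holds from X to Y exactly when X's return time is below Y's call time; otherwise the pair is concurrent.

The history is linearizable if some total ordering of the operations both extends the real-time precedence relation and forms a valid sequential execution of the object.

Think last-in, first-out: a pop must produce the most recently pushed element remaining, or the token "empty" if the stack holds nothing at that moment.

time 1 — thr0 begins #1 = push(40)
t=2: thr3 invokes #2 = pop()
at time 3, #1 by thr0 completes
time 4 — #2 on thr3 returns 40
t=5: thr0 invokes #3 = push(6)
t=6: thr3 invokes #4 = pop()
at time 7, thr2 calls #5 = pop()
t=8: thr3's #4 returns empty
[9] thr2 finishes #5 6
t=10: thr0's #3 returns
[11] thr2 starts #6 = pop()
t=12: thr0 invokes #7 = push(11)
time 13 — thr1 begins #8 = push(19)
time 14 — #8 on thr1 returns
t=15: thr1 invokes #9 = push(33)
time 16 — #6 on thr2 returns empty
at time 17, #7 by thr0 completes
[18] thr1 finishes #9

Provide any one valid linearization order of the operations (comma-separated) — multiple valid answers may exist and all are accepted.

after step 1 (#1 push(40)): stack <40>
after step 2 (#2 pop() → 40): stack <>
after step 3 (#3 push(6)): stack <6>
after step 4 (#5 pop() → 6): stack <>
after step 5 (#4 pop() → empty): stack <>
after step 6 (#6 pop() → empty): stack <>
after step 7 (#7 push(11)): stack <11>
after step 8 (#8 push(19)): stack <11,19>
after step 9 (#9 push(33)): stack <11,19,33>

#1, #2, #3, #5, #4, #6, #7, #8, #9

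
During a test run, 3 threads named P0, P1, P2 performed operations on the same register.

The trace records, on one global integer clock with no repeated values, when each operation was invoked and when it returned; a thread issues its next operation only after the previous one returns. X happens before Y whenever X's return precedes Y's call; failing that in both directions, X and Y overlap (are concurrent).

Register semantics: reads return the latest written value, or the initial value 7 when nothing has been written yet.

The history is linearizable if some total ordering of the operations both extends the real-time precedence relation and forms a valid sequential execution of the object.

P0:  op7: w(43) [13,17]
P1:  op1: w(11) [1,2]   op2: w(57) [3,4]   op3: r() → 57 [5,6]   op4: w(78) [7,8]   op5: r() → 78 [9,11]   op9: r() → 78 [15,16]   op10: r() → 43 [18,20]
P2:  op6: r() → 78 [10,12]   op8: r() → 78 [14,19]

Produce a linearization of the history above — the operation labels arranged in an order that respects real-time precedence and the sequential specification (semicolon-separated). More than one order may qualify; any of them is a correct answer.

1. op1 w(11), leaving value 11
2. op2 w(57), leaving value 57
3. op3 r() → 57, leaving value 57
4. op4 w(78), leaving value 78
5. op5 r() → 78, leaving value 78
6. op6 r() → 78, leaving value 78
7. op8 r() → 78, leaving value 78
8. op9 r() → 78, leaving value 78
9. op7 w(43), leaving value 43
10. op10 r() → 43, leaving value 43

op1; op2; op3; op4; op5; op6; op8; op9; op7; op10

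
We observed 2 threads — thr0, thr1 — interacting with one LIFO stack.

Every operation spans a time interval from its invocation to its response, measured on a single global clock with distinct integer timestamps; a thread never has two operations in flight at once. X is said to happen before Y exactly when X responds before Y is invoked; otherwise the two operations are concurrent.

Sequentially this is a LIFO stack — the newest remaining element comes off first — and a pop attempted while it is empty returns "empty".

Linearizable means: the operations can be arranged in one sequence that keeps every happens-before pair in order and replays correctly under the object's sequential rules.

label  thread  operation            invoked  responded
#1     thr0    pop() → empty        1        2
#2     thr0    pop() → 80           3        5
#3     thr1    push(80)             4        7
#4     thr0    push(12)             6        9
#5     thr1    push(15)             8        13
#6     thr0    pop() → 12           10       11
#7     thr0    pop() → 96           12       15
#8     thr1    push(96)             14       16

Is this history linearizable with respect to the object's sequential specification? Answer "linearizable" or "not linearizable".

linearizable

witness order: #1, #3, #2, #4, #6, #5, #8, #7
after step 1 (#1 pop() → empty): stack <>
after step 2 (#3 push(80)): stack <80>
after step 3 (#2 pop() → 80): stack <>
after step 4 (#4 push(12)): stack <12>
after step 5 (#6 pop() → 12): stack <>
after step 6 (#5 push(15)): stack <15>
after step 7 (#8 push(96)): stack <15,96>
after step 8 (#7 pop() → 96): stack <15>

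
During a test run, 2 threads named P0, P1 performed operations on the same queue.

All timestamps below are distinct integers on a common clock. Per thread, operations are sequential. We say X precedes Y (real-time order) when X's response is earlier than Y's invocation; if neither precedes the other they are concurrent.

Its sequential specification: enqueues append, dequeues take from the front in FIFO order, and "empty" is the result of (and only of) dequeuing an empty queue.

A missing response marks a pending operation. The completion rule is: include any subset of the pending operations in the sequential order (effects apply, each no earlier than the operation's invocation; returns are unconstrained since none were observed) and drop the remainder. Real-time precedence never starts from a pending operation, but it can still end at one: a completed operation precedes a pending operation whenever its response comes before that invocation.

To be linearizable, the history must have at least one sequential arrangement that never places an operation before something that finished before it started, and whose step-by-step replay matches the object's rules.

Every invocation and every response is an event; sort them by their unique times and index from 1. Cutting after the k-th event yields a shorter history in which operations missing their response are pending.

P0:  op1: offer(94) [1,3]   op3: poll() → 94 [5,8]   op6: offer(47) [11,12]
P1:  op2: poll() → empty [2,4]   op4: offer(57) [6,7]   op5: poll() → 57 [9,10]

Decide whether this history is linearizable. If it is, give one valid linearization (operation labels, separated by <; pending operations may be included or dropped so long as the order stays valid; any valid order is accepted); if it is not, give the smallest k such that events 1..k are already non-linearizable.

linearizable — witness: op2 < op1 < op3 < op4 < op5 < op6

after step 1 (op2 poll() → empty): queue <>
after step 2 (op1 offer(94)): queue <94>
after step 3 (op3 poll() → 94): queue <>
after step 4 (op4 offer(57)): queue <57>
after step 5 (op5 poll() → 57): queue <>
after step 6 (op6 offer(47)): queue <47>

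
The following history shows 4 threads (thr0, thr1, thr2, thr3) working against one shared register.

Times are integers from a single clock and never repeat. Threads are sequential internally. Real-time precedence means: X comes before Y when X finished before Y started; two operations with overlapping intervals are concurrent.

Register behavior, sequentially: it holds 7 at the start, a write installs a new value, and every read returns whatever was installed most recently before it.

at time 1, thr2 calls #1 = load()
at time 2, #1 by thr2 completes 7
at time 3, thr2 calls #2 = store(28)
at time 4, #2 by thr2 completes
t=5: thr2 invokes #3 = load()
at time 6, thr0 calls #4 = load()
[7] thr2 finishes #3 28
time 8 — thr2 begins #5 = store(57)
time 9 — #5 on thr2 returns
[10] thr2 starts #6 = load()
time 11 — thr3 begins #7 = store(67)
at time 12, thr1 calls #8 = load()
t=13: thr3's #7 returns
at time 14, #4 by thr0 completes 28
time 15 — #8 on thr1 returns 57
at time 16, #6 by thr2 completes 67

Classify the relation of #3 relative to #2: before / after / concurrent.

#3 spans [5,7], #2 spans [3,4]
resp(#2)=4 < inv(#3)=5

after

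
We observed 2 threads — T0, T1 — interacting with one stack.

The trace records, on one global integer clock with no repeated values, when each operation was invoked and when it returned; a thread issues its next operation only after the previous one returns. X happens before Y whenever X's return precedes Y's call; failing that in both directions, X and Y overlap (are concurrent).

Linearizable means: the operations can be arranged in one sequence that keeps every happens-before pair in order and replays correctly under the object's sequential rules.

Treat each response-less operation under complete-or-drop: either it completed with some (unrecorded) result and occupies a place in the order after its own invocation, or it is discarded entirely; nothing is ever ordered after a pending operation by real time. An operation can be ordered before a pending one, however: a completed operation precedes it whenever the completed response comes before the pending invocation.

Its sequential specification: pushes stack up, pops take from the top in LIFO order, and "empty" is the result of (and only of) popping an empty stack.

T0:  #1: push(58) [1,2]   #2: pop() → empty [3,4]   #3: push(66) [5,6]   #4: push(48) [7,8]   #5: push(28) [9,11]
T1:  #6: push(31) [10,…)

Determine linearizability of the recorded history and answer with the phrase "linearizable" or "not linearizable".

already the first 4 events (up to #2's response at time 4) admit no linearization; the first 3 still do
the completed operations (2 total) allow one real-time order; the stack replay rejects it
sample order #1, #2 stalls at step 2 — #2 pop() → empty has no legal effect

not linearizable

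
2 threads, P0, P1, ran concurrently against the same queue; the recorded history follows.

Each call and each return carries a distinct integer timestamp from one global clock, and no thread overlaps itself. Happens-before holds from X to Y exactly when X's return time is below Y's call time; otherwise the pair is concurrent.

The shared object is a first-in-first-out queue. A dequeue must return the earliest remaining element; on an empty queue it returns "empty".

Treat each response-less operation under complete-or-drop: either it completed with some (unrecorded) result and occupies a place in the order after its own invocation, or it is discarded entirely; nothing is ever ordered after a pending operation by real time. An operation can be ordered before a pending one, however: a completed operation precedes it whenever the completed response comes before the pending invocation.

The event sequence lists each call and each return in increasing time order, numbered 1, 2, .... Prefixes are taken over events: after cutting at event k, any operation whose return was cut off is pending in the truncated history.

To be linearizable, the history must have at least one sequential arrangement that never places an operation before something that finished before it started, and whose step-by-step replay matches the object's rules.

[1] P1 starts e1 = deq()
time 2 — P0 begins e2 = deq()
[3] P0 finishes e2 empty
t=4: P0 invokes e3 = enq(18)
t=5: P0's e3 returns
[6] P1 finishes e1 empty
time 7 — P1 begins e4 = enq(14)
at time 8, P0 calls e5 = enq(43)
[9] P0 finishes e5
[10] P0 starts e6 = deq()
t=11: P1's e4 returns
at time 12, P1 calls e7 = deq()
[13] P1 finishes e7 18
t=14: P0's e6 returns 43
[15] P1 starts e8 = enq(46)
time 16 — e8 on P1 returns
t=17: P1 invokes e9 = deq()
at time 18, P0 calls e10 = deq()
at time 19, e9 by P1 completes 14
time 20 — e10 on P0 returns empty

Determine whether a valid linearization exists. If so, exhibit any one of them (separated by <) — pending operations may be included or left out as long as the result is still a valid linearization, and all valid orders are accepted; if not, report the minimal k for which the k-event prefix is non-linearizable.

prefix check: 1..19 passes, 1..20 fails once e10's time-20 response joins
the 10 completed operations admit 30 real-time orders; each fails the queue replay
sample order e1, e2, e3, e4, e5, e6, e7, e8, e9, e10 stalls at step 6 — e6 deq() → 43 has no legal effect
sample order e1, e2, e3, e4, e5, e6, e7, e8, e10, e9 stalls at step 6 — e6 deq() → 43 has no legal effect

not linearizable — minimal violating prefix: 20 events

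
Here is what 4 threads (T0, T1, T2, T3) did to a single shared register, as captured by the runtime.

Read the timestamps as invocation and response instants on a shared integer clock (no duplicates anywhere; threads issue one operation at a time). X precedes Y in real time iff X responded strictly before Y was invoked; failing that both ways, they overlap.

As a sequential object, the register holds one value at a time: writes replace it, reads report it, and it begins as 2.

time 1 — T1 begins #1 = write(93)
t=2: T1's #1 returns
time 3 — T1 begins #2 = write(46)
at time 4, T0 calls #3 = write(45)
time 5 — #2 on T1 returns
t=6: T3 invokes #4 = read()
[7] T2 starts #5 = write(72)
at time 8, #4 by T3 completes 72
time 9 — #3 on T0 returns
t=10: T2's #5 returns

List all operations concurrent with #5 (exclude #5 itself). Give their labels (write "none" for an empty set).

#5 runs from 7 to 10; window-overlapping ops are concurrent
#1 [1,2]: before
#2 [3,5]: before
#3 [4,9]: concurrent
#4 [6,8]: concurrent

#3, #4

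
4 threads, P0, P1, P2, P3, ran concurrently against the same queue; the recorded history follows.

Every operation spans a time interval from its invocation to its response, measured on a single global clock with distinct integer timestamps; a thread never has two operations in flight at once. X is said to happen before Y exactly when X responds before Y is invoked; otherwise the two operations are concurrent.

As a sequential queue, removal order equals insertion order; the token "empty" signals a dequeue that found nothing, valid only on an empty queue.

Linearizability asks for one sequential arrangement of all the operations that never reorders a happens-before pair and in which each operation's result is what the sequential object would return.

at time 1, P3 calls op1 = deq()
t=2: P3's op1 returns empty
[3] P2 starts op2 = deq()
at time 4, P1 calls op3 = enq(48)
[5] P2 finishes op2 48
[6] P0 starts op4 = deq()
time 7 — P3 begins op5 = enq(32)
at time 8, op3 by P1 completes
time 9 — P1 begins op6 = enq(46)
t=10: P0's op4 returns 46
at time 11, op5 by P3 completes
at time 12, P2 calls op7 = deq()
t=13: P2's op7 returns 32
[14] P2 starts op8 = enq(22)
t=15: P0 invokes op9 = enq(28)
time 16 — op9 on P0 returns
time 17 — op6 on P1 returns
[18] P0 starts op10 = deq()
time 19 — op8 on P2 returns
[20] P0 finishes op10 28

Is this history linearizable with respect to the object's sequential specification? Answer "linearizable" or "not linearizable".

one valid linearization: op1, op3, op2, op6, op4, op5, op7, op9, op8, op10
after step 1 (op1 deq() → empty): queue <>
after step 2 (op3 enq(48)): queue <48>
after step 3 (op2 deq() → 48): queue <>
after step 4 (op6 enq(46)): queue <46>
after step 5 (op4 deq() → 46): queue <>
after step 6 (op5 enq(32)): queue <32>
after step 7 (op7 deq() → 32): queue <>
after step 8 (op9 enq(28)): queue <28>
after step 9 (op8 enq(22)): queue <28,22>
after step 10 (op10 deq() → 28): queue <22>

linearizable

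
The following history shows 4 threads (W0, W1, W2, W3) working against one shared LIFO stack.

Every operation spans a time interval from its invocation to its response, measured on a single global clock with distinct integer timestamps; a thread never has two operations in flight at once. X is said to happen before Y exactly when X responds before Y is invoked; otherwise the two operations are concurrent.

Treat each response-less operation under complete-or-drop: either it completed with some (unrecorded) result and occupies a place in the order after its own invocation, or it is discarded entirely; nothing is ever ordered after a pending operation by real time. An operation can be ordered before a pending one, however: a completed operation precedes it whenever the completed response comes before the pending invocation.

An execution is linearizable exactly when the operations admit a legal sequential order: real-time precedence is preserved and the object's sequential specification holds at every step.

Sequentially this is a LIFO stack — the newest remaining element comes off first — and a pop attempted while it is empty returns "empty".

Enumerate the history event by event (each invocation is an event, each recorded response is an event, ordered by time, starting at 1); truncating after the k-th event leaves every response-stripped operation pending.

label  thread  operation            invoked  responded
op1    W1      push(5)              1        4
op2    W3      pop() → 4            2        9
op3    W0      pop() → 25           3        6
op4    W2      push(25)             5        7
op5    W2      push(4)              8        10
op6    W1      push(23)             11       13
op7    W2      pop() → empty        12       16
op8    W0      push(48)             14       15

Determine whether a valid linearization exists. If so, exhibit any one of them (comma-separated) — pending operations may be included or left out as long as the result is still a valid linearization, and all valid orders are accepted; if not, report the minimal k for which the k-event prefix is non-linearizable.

not linearizable — minimal violating prefix: 16 events

already the first 16 events (up to op7's response at time 16) admit no linearization; the first 15 still do
real-time-consistent orders of the 8 completed operations: 45 — all fail the LIFO stack replay
one such order, op1, op2, op3, op4, op5, op6, op7, op8, breaks at step 2 where op2 pop() → 4 is illegal
one such order, op1, op2, op3, op4, op5, op6, op8, op7, breaks at step 2 where op2 pop() → 4 is illegal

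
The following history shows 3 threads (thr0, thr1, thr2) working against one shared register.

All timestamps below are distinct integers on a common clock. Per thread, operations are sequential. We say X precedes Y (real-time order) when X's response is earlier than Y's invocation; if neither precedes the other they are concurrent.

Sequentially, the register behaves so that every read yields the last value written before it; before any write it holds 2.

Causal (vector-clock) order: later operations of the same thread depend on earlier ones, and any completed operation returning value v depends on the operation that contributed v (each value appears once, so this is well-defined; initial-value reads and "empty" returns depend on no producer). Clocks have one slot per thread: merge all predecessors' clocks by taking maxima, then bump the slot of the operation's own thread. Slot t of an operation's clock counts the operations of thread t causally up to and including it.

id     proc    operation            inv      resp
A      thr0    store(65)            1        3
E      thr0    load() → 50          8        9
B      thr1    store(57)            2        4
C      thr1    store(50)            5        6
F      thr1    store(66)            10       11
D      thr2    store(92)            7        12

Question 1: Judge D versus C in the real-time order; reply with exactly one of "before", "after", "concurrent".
Answer: after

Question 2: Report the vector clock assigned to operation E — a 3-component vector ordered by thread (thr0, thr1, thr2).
Answer: (2, 2, 0)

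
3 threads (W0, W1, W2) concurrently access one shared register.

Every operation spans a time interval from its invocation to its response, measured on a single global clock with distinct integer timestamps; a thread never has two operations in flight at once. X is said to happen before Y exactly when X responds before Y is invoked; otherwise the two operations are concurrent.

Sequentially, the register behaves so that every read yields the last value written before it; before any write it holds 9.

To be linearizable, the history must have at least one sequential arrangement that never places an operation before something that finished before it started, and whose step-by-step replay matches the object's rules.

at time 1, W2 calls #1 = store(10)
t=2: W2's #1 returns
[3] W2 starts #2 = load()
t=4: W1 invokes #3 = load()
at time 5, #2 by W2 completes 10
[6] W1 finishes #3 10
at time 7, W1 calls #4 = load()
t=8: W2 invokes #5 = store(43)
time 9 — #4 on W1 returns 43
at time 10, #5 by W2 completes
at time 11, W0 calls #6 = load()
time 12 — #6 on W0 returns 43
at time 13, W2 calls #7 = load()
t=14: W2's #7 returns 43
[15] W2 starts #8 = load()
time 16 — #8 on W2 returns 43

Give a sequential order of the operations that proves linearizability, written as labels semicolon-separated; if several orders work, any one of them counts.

#1; #2; #3; #5; #4; #6; #7; #8

after step 1 (#1 store(10)): value 10
after step 2 (#2 load() → 10): value 10
after step 3 (#3 load() → 10): value 10
after step 4 (#5 store(43)): value 43
after step 5 (#4 load() → 43): value 43
after step 6 (#6 load() → 43): value 43
after step 7 (#7 load() → 43): value 43
after step 8 (#8 load() → 43): value 43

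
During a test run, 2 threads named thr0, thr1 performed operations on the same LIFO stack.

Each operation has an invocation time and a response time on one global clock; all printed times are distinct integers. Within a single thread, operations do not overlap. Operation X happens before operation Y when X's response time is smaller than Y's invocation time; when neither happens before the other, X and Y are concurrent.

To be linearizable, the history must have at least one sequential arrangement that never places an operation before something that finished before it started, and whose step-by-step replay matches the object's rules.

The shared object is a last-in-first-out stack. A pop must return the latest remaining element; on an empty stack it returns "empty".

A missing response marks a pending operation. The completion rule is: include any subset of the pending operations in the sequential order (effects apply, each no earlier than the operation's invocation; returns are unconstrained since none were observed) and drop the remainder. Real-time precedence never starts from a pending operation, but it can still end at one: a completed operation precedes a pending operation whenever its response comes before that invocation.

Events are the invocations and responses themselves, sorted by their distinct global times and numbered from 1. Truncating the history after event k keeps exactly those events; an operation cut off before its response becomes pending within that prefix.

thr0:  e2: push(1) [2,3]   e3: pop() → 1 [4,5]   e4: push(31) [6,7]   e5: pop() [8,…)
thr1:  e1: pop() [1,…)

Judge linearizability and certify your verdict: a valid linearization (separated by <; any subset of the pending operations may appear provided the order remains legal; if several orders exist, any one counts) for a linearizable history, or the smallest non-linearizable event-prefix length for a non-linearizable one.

1. e1 pop() (pending, included), leaving stack <>
2. e2 push(1), leaving stack <1>
3. e3 pop() → 1, leaving stack <>
4. e4 push(31), leaving stack <31>

linearizable — witness: e1 < e2 < e3 < e4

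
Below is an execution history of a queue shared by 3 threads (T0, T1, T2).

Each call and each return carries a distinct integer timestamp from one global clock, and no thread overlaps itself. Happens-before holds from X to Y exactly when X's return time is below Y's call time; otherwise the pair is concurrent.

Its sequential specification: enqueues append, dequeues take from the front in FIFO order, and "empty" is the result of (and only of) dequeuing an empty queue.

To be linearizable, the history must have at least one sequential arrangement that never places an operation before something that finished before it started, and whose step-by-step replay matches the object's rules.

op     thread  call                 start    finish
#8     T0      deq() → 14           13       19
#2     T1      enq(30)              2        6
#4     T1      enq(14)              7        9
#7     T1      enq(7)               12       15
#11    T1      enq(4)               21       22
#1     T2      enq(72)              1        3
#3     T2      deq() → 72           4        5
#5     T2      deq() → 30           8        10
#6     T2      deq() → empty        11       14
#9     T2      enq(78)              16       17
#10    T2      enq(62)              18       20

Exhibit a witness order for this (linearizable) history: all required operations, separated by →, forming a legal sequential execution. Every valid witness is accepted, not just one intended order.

#1 → #2 → #3 → #4 → #5 → #8 → #6 → #7 → #9 → #10 → #11

after step 1 (#1 enq(72)): queue <72>
after step 2 (#2 enq(30)): queue <72,30>
after step 3 (#3 deq() → 72): queue <30>
after step 4 (#4 enq(14)): queue <30,14>
after step 5 (#5 deq() → 30): queue <14>
after step 6 (#8 deq() → 14): queue <>
after step 7 (#6 deq() → empty): queue <>
after step 8 (#7 enq(7)): queue <7>
after step 9 (#9 enq(78)): queue <7,78>
after step 10 (#10 enq(62)): queue <7,78,62>
after step 11 (#11 enq(4)): queue <7,78,62,4>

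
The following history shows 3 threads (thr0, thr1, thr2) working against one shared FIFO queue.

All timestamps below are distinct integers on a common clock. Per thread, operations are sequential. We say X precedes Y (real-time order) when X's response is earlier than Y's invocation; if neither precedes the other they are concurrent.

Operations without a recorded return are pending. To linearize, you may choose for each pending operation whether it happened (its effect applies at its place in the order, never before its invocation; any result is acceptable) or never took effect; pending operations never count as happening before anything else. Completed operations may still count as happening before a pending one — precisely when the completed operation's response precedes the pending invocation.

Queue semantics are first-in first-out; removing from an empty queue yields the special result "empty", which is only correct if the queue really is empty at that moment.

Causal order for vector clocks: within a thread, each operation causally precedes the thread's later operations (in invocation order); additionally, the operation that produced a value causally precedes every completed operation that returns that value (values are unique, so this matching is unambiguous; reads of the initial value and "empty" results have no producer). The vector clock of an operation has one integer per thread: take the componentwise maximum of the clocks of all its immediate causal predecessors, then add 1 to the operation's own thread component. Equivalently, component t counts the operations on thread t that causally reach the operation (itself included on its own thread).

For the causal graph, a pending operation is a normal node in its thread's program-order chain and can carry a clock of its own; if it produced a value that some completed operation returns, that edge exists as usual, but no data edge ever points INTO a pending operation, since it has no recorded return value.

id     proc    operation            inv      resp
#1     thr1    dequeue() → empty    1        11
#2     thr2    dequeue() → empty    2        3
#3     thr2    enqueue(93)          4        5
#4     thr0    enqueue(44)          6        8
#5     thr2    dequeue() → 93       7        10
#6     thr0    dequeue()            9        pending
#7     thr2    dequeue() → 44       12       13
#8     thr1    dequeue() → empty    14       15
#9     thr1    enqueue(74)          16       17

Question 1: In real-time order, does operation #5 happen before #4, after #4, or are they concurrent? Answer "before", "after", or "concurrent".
concurrent

#5 spans [7,10], #4 spans [6,8]
the intervals overlap in both directions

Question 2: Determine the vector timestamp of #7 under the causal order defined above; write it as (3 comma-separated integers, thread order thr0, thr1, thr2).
(1, 0, 4)

VC(#2, invoked at 2): no causal predecessors; +1 on thr2 → (0, 0, 1)
VC(#1, invoked at 1): no causal predecessors; +1 on thr1 → (0, 1, 0)
VC(#4, invoked at 6): no causal predecessors; +1 on thr0 → (1, 0, 0)
from VC(#2)=(0, 0, 1), #3 (invoked 4) maxes components and bumps thr2 → (0, 0, 2)
from VC(#1)=(0, 1, 0), #8 (invoked 14) maxes components and bumps thr1 → (0, 2, 0)
from VC(#4)=(1, 0, 0), #6 (invoked 9) maxes components and bumps thr0 → (2, 0, 0)
from VC(#3)=(0, 0, 2), #5 (invoked 7) maxes components and bumps thr2 → (0, 0, 3)
from VC(#8)=(0, 2, 0), #9 (invoked 16) maxes components and bumps thr1 → (0, 3, 0)
from VC(#4)=(1, 0, 0), VC(#5)=(0, 0, 3), #7 (invoked 12) maxes components and bumps thr2 → (1, 0, 4)
target: VC(#7) = (1, 0, 4)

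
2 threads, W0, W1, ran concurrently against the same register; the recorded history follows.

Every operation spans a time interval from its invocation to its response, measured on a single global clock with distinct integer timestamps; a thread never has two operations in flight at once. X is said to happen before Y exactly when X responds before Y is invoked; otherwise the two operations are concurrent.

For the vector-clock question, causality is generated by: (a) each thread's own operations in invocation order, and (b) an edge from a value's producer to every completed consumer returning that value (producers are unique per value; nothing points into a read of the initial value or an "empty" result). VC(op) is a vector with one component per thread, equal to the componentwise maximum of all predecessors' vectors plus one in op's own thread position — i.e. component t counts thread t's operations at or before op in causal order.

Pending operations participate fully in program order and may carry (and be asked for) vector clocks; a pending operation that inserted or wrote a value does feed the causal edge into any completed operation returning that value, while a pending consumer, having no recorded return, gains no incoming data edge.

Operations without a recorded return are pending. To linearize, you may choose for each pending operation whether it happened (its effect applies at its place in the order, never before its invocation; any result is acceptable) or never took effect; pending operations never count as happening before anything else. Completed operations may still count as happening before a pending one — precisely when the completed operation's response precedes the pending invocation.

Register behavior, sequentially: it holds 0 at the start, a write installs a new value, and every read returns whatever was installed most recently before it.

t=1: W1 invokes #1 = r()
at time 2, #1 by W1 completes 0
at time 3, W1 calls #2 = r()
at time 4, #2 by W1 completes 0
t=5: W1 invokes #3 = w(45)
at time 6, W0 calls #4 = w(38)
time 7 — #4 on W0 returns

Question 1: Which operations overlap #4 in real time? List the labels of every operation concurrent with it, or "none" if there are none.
#4 runs from 6 to 7; window-overlapping ops are concurrent
#1 [1,2]: before
#2 [3,4]: before
#3 [5,…): concurrent

#3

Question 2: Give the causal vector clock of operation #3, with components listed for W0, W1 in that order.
root op #1, invoked 1: fresh clock plus W1's own tick → (0, 1)
root op #4, invoked 6: fresh clock plus W0's own tick → (1, 0)
merge at #2 (invoked 3): VC(#1)=(0, 1), own-thread bump on W1 → (0, 2)
merge at #3 (invoked 5): VC(#2)=(0, 2), own-thread bump on W1 → (0, 3)
target: VC(#3) = (0, 3)

(0, 3)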